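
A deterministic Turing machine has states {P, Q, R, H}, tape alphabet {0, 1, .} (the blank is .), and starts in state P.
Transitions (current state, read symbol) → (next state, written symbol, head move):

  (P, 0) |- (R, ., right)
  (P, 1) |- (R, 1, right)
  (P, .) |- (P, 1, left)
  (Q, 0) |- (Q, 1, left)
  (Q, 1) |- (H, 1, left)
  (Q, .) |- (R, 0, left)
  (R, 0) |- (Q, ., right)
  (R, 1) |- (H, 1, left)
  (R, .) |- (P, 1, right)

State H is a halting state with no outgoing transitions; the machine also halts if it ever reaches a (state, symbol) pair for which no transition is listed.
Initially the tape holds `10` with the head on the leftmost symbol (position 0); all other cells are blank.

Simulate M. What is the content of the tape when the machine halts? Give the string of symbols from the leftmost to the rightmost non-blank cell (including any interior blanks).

P | [1]0...   read 1 → write 1, move right, go to R
R | 1[0]...   read 0 → write ., move right, go to Q
Q | 1.[.]..   read . → write 0, move left, go to R
R | 1[.]0..   read . → write 1, move right, go to P
P | 11[0]..   read 0 → write ., move right, go to R
R | 11.[.].   read . → write 1, move right, go to P
P | 11.1[.]   read . → write 1, move left, go to P
P | 11.[1]1   read 1 → write 1, move right, go to R
R | 11.1[1]   read 1 → write 1, move left, go to H
H | 11.[1]1
The non-blank tape span at halt is 11.11.

11.11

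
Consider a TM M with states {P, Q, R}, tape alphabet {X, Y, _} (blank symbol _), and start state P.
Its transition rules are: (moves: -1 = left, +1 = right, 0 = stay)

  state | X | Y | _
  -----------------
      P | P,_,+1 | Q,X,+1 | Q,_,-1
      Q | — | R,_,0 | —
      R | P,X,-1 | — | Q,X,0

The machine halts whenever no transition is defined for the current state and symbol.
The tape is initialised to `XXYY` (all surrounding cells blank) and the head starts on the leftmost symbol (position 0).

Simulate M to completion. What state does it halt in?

Q

state=P head=0 tape=[X]XYY   (P,X)→(P,_,+1)
state=P head=1 tape=_[X]YY   (P,X)→(P,_,+1)
state=P head=2 tape=__[Y]Y   (P,Y)→(Q,X,+1)
state=Q head=3 tape=__X[Y]   (Q,Y)→(R,_,0)
state=R head=3 tape=__X[_]   (R,_)→(Q,X,0)
state=Q head=3 tape=__X[X]
No transition is defined for (Q, X); M halts in state Q.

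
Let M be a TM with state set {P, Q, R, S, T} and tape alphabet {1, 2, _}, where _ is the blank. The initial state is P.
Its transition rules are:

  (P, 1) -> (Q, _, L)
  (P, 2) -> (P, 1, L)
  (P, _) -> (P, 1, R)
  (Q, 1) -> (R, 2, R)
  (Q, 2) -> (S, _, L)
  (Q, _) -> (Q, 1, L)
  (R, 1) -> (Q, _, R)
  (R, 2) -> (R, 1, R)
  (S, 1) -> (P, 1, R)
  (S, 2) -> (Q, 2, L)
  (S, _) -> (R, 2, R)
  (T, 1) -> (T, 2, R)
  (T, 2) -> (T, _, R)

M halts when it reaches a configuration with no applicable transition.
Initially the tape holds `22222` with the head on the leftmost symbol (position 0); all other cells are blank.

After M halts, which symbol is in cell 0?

P | _[2]2222   read 2 → write 1, move L, go to P
P | [_]12222   read _ → write 1, move R, go to P
P | 1[1]2222   read 1 → write _, move L, go to Q
Q | [1]_2222   read 1 → write 2, move R, go to R
R | 2[_]2222
Cell 0 holds _ when M halts.

_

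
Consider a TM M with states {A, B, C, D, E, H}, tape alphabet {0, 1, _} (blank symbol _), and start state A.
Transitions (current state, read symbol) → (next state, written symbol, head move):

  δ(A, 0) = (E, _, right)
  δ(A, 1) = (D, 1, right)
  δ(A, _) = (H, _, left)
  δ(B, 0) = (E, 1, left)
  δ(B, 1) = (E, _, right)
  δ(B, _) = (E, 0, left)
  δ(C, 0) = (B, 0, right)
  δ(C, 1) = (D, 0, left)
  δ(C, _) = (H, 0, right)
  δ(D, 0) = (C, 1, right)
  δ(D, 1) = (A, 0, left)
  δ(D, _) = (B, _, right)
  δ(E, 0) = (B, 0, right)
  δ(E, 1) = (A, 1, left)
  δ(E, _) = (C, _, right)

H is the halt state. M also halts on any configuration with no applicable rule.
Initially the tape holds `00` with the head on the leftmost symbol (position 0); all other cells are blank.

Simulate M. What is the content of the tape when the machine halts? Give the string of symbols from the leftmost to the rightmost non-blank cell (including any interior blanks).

0__0

state=A head=0 tape=[0]0____   (A,0)→(E,_,right)
state=E head=1 tape=_[0]____   (E,0)→(B,0,right)
state=B head=2 tape=_0[_]___   (B,_)→(E,0,left)
state=E head=1 tape=_[0]0___   (E,0)→(B,0,right)
state=B head=2 tape=_0[0]___   (B,0)→(E,1,left)
state=E head=1 tape=_[0]1___   (E,0)→(B,0,right)
state=B head=2 tape=_0[1]___   (B,1)→(E,_,right)
state=E head=3 tape=_0_[_]__   (E,_)→(C,_,right)
state=C head=4 tape=_0__[_]_   (C,_)→(H,0,right)
state=H head=5 tape=_0__0[_]
The non-blank tape span at halt is 0__0.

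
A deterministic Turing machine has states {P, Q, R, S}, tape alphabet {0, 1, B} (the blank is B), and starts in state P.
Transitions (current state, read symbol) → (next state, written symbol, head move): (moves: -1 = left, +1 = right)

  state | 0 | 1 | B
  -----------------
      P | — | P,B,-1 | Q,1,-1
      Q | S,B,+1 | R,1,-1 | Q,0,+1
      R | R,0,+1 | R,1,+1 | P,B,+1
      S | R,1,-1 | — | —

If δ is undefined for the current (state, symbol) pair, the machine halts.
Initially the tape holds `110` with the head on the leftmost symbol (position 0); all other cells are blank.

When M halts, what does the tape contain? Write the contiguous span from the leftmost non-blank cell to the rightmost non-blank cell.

011B0

state=P head=0 tape=BB[1]10   (P,1)→(P,B,-1)
state=P head=-1 tape=B[B]B10   (P,B)→(Q,1,-1)
state=Q head=-2 tape=[B]1B10   (Q,B)→(Q,0,+1)
state=Q head=-1 tape=0[1]B10   (Q,1)→(R,1,-1)
state=R head=-2 tape=[0]1B10   (R,0)→(R,0,+1)
state=R head=-1 tape=0[1]B10   (R,1)→(R,1,+1)
state=R head=0 tape=01[B]10   (R,B)→(P,B,+1)
state=P head=1 tape=01B[1]0   (P,1)→(P,B,-1)
state=P head=0 tape=01[B]B0   (P,B)→(Q,1,-1)
state=Q head=-1 tape=0[1]1B0   (Q,1)→(R,1,-1)
state=R head=-2 tape=[0]11B0   (R,0)→(R,0,+1)
state=R head=-1 tape=0[1]1B0   (R,1)→(R,1,+1)
state=R head=0 tape=01[1]B0   (R,1)→(R,1,+1)
state=R head=1 tape=011[B]0   (R,B)→(P,B,+1)
state=P head=2 tape=011B[0]
The non-blank tape span at halt is 011B0.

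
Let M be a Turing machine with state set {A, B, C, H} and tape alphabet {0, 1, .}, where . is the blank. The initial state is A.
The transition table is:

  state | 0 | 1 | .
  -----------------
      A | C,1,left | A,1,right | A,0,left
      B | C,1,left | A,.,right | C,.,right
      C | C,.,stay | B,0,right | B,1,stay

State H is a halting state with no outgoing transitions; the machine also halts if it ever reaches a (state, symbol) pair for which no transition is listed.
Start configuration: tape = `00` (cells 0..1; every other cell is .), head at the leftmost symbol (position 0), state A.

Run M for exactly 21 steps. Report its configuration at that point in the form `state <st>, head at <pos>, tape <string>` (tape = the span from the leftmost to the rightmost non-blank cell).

state A, head at 2, tape 0.10

state=A head=0 tape=.[0]0..   (A,0)→(C,1,left)
state=C head=-1 tape=[.]10..   (C,.)→(B,1,stay)
state=B head=-1 tape=[1]10..   (B,1)→(A,.,right)
state=A head=0 tape=.[1]0..   (A,1)→(A,1,right)
state=A head=1 tape=.1[0]..   (A,0)→(C,1,left)
state=C head=0 tape=.[1]1..   (C,1)→(B,0,right)
state=B head=1 tape=.0[1]..   (B,1)→(A,.,right)
state=A head=2 tape=.0.[.].   (A,.)→(A,0,left)
state=A head=1 tape=.0[.]0.   (A,.)→(A,0,left)
state=A head=0 tape=.[0]00.   (A,0)→(C,1,left)
state=C head=-1 tape=[.]100.   (C,.)→(B,1,stay)
state=B head=-1 tape=[1]100.   (B,1)→(A,.,right)
state=A head=0 tape=.[1]00.   (A,1)→(A,1,right)
state=A head=1 tape=.1[0]0.   (A,0)→(C,1,left)
state=C head=0 tape=.[1]10.   (C,1)→(B,0,right)
state=B head=1 tape=.0[1]0.   (B,1)→(A,.,right)
state=A head=2 tape=.0.[0].   (A,0)→(C,1,left)
state=C head=1 tape=.0[.]1.   (C,.)→(B,1,stay)
state=B head=1 tape=.0[1]1.   (B,1)→(A,.,right)
state=A head=2 tape=.0.[1].   (A,1)→(A,1,right)
state=A head=3 tape=.0.1[.]   (A,.)→(A,0,left)
state=A head=2 tape=.0.[1]0
After 21 steps: state A, head at 2, tape 0.10.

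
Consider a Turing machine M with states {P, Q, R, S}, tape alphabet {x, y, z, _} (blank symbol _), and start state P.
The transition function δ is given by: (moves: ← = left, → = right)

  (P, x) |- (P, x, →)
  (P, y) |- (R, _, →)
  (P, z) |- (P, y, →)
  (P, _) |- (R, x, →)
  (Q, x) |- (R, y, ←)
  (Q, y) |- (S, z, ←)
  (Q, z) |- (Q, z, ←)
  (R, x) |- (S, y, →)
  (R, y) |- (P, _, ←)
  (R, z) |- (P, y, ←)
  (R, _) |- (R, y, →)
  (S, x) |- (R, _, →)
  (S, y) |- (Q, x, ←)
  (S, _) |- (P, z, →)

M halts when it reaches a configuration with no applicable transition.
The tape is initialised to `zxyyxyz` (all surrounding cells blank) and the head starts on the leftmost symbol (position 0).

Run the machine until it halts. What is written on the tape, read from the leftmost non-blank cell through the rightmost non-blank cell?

P | _[z]xyyxyz   read z → write y, move →, go to P
P | _y[x]yyxyz   read x → write x, move →, go to P
P | _yx[y]yxyz   read y → write _, move →, go to R
R | _yx_[y]xyz   read y → write _, move ←, go to P
P | _yx[_]_xyz   read _ → write x, move →, go to R
R | _yxx[_]xyz   read _ → write y, move →, go to R
R | _yxxy[x]yz   read x → write y, move →, go to S
S | _yxxyy[y]z   read y → write x, move ←, go to Q
Q | _yxxy[y]xz   read y → write z, move ←, go to S
S | _yxx[y]zxz   read y → write x, move ←, go to Q
Q | _yx[x]xzxz   read x → write y, move ←, go to R
R | _y[x]yxzxz   read x → write y, move →, go to S
S | _yy[y]xzxz   read y → write x, move ←, go to Q
Q | _y[y]xxzxz   read y → write z, move ←, go to S
S | _[y]zxxzxz   read y → write x, move ←, go to Q
Q | [_]xzxxzxz
The non-blank tape span at halt is xzxxzxz.

xzxxzxz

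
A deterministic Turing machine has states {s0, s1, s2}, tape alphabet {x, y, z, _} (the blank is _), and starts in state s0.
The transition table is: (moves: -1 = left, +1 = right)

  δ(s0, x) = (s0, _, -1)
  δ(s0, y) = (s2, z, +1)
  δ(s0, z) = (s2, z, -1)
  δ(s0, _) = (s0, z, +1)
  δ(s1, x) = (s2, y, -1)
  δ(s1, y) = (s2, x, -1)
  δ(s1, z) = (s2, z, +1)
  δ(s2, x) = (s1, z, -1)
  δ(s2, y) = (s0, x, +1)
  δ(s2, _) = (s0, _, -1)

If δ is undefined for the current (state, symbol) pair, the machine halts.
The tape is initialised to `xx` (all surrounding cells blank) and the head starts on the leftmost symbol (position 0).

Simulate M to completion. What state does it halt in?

s0 | _[x]x   read x → write _, move -1, go to s0
s0 | [_]_x   read _ → write z, move +1, go to s0
s0 | z[_]x   read _ → write z, move +1, go to s0
s0 | zz[x]   read x → write _, move -1, go to s0
s0 | z[z]_   read z → write z, move -1, go to s2
s2 | [z]z_
No transition is defined for (s2, z); M halts in state s2.

s2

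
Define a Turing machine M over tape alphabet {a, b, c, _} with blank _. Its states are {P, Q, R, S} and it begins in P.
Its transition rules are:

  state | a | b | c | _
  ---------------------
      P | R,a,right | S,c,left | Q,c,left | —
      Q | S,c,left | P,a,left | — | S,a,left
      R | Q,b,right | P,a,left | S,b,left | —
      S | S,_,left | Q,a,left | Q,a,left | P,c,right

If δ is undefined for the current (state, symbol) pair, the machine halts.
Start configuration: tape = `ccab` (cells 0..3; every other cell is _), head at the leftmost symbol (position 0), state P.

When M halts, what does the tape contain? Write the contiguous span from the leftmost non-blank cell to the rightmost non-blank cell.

cabcaabcab

P | ______[c]cab   read c → write c, move left, go to Q
Q | _____[_]ccab   read _ → write a, move left, go to S
S | ____[_]accab   read _ → write c, move right, go to P
P | ____c[a]ccab   read a → write a, move right, go to R
R | ____ca[c]cab   read c → write b, move left, go to S
S | ____c[a]bcab   read a → write _, move left, go to S
S | ____[c]_bcab   read c → write a, move left, go to Q
Q | ___[_]a_bcab   read _ → write a, move left, go to S
S | __[_]aa_bcab   read _ → write c, move right, go to P
P | __c[a]a_bcab   read a → write a, move right, go to R
R | __ca[a]_bcab   read a → write b, move right, go to Q
Q | __cab[_]bcab   read _ → write a, move left, go to S
S | __ca[b]abcab   read b → write a, move left, go to Q
Q | __c[a]aabcab   read a → write c, move left, go to S
S | __[c]caabcab   read c → write a, move left, go to Q
Q | _[_]acaabcab   read _ → write a, move left, go to S
S | [_]aacaabcab   read _ → write c, move right, go to P
P | c[a]acaabcab   read a → write a, move right, go to R
R | ca[a]caabcab   read a → write b, move right, go to Q
Q | cab[c]aabcab
The non-blank tape span at halt is cabcaabcab.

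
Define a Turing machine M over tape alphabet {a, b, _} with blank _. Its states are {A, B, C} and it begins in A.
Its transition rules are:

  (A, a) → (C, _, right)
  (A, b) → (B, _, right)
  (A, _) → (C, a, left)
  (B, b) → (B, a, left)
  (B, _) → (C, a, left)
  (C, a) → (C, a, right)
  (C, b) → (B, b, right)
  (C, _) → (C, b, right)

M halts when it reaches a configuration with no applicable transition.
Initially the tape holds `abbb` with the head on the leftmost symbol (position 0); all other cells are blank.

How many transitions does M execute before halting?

state=A head=0 tape=_[a]bbb_   (A,a)→(C,_,right)
state=C head=1 tape=__[b]bb_   (C,b)→(B,b,right)
state=B head=2 tape=__b[b]b_   (B,b)→(B,a,left)
state=B head=1 tape=__[b]ab_   (B,b)→(B,a,left)
state=B head=0 tape=_[_]aab_   (B,_)→(C,a,left)
state=C head=-1 tape=[_]aaab_   (C,_)→(C,b,right)
state=C head=0 tape=b[a]aab_   (C,a)→(C,a,right)
state=C head=1 tape=ba[a]ab_   (C,a)→(C,a,right)
state=C head=2 tape=baa[a]b_   (C,a)→(C,a,right)
state=C head=3 tape=baaa[b]_   (C,b)→(B,b,right)
state=B head=4 tape=baaab[_]   (B,_)→(C,a,left)
state=C head=3 tape=baaa[b]a   (C,b)→(B,b,right)
state=B head=4 tape=baaab[a]
M halts after 12 transitions.

12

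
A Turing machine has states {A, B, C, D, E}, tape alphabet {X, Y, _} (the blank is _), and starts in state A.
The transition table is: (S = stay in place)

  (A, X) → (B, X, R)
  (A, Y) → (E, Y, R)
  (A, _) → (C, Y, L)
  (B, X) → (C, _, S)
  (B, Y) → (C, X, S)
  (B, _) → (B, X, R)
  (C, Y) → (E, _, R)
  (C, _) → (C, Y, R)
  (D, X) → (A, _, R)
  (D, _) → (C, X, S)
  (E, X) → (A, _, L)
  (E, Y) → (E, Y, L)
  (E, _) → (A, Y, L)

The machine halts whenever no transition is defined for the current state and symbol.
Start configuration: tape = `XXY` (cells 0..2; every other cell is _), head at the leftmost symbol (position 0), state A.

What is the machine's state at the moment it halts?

C

state=A head=0 tape=[X]XY_   (A,X)→(B,X,R)
state=B head=1 tape=X[X]Y_   (B,X)→(C,_,S)
state=C head=1 tape=X[_]Y_   (C,_)→(C,Y,R)
state=C head=2 tape=XY[Y]_   (C,Y)→(E,_,R)
state=E head=3 tape=XY_[_]   (E,_)→(A,Y,L)
state=A head=2 tape=XY[_]Y   (A,_)→(C,Y,L)
state=C head=1 tape=X[Y]YY   (C,Y)→(E,_,R)
state=E head=2 tape=X_[Y]Y   (E,Y)→(E,Y,L)
state=E head=1 tape=X[_]YY   (E,_)→(A,Y,L)
state=A head=0 tape=[X]YYY   (A,X)→(B,X,R)
state=B head=1 tape=X[Y]YY   (B,Y)→(C,X,S)
state=C head=1 tape=X[X]YY
No transition is defined for (C, X); M halts in state C.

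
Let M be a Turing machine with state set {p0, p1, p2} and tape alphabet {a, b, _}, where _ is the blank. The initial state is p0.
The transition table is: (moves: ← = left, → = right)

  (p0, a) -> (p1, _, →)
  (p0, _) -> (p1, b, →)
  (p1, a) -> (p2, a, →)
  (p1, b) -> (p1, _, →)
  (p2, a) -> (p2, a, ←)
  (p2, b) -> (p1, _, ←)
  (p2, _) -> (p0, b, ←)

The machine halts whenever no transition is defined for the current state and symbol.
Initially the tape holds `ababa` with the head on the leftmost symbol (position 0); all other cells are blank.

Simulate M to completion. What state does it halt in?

p0 | [a]baba__   read a → write _, move →, go to p1
p1 | _[b]aba__   read b → write _, move →, go to p1
p1 | __[a]ba__   read a → write a, move →, go to p2
p2 | __a[b]a__   read b → write _, move ←, go to p1
p1 | __[a]_a__   read a → write a, move →, go to p2
p2 | __a[_]a__   read _ → write b, move ←, go to p0
p0 | __[a]ba__   read a → write _, move →, go to p1
p1 | ___[b]a__   read b → write _, move →, go to p1
p1 | ____[a]__   read a → write a, move →, go to p2
p2 | ____a[_]_   read _ → write b, move ←, go to p0
p0 | ____[a]b_   read a → write _, move →, go to p1
p1 | _____[b]_   read b → write _, move →, go to p1
p1 | ______[_]
No transition is defined for (p1, _); M halts in state p1.

p1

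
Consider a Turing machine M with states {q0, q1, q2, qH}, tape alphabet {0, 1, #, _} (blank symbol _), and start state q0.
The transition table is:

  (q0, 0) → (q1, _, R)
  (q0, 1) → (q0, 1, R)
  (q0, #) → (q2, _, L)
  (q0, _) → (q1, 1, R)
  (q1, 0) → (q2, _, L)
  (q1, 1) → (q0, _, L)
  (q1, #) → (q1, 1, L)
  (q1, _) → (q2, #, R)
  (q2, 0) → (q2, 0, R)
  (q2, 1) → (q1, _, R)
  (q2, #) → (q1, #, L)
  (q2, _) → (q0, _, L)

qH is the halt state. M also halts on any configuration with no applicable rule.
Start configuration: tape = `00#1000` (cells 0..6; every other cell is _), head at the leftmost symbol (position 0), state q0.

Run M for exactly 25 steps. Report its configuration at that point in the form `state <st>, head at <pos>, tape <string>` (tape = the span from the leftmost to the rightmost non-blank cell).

state=q0 head=0 tape=___[0]0#1000   (q0,0)→(q1,_,R)
state=q1 head=1 tape=____[0]#1000   (q1,0)→(q2,_,L)
state=q2 head=0 tape=___[_]_#1000   (q2,_)→(q0,_,L)
state=q0 head=-1 tape=__[_]__#1000   (q0,_)→(q1,1,R)
state=q1 head=0 tape=__1[_]_#1000   (q1,_)→(q2,#,R)
state=q2 head=1 tape=__1#[_]#1000   (q2,_)→(q0,_,L)
state=q0 head=0 tape=__1[#]_#1000   (q0,#)→(q2,_,L)
state=q2 head=-1 tape=__[1]__#1000   (q2,1)→(q1,_,R)
state=q1 head=0 tape=___[_]_#1000   (q1,_)→(q2,#,R)
state=q2 head=1 tape=___#[_]#1000   (q2,_)→(q0,_,L)
state=q0 head=0 tape=___[#]_#1000   (q0,#)→(q2,_,L)
state=q2 head=-1 tape=__[_]__#1000   (q2,_)→(q0,_,L)
state=q0 head=-2 tape=_[_]___#1000   (q0,_)→(q1,1,R)
state=q1 head=-1 tape=_1[_]__#1000   (q1,_)→(q2,#,R)
state=q2 head=0 tape=_1#[_]_#1000   (q2,_)→(q0,_,L)
state=q0 head=-1 tape=_1[#]__#1000   (q0,#)→(q2,_,L)
state=q2 head=-2 tape=_[1]___#1000   (q2,1)→(q1,_,R)
state=q1 head=-1 tape=__[_]__#1000   (q1,_)→(q2,#,R)
state=q2 head=0 tape=__#[_]_#1000   (q2,_)→(q0,_,L)
state=q0 head=-1 tape=__[#]__#1000   (q0,#)→(q2,_,L)
state=q2 head=-2 tape=_[_]___#1000   (q2,_)→(q0,_,L)
state=q0 head=-3 tape=[_]____#1000   (q0,_)→(q1,1,R)
state=q1 head=-2 tape=1[_]___#1000   (q1,_)→(q2,#,R)
state=q2 head=-1 tape=1#[_]__#1000   (q2,_)→(q0,_,L)
state=q0 head=-2 tape=1[#]___#1000   (q0,#)→(q2,_,L)
state=q2 head=-3 tape=[1]____#1000
After 25 steps: state q2, head at -3, tape 1____#1000.

state q2, head at -3, tape 1____#1000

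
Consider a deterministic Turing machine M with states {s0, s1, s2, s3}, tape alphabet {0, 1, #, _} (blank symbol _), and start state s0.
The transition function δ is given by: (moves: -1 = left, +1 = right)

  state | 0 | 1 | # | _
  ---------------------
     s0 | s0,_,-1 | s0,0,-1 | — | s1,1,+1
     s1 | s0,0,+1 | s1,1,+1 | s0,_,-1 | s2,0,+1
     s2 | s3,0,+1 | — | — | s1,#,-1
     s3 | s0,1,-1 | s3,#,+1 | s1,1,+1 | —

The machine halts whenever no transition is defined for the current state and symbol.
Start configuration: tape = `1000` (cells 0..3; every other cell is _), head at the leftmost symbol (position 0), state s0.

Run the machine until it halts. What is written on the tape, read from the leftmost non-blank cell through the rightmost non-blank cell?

state=s0 head=0 tape=___[1]000   (s0,1)→(s0,0,-1)
state=s0 head=-1 tape=__[_]0000   (s0,_)→(s1,1,+1)
state=s1 head=0 tape=__1[0]000   (s1,0)→(s0,0,+1)
state=s0 head=1 tape=__10[0]00   (s0,0)→(s0,_,-1)
state=s0 head=0 tape=__1[0]_00   (s0,0)→(s0,_,-1)
state=s0 head=-1 tape=__[1]__00   (s0,1)→(s0,0,-1)
state=s0 head=-2 tape=_[_]0__00   (s0,_)→(s1,1,+1)
state=s1 head=-1 tape=_1[0]__00   (s1,0)→(s0,0,+1)
state=s0 head=0 tape=_10[_]_00   (s0,_)→(s1,1,+1)
state=s1 head=1 tape=_101[_]00   (s1,_)→(s2,0,+1)
state=s2 head=2 tape=_1010[0]0   (s2,0)→(s3,0,+1)
state=s3 head=3 tape=_10100[0]   (s3,0)→(s0,1,-1)
state=s0 head=2 tape=_1010[0]1   (s0,0)→(s0,_,-1)
state=s0 head=1 tape=_101[0]_1   (s0,0)→(s0,_,-1)
state=s0 head=0 tape=_10[1]__1   (s0,1)→(s0,0,-1)
state=s0 head=-1 tape=_1[0]0__1   (s0,0)→(s0,_,-1)
state=s0 head=-2 tape=_[1]_0__1   (s0,1)→(s0,0,-1)
state=s0 head=-3 tape=[_]0_0__1   (s0,_)→(s1,1,+1)
state=s1 head=-2 tape=1[0]_0__1   (s1,0)→(s0,0,+1)
state=s0 head=-1 tape=10[_]0__1   (s0,_)→(s1,1,+1)
state=s1 head=0 tape=101[0]__1   (s1,0)→(s0,0,+1)
state=s0 head=1 tape=1010[_]_1   (s0,_)→(s1,1,+1)
state=s1 head=2 tape=10101[_]1   (s1,_)→(s2,0,+1)
state=s2 head=3 tape=101010[1]
The non-blank tape span at halt is 1010101.

1010101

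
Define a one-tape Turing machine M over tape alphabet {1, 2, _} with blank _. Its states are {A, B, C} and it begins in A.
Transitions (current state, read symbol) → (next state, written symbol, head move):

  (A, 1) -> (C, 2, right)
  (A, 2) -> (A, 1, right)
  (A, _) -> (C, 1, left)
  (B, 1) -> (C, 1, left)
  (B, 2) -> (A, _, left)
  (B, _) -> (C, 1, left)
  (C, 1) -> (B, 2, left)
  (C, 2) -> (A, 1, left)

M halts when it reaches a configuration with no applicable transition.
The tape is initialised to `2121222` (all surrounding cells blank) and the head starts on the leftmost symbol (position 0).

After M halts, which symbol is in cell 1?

A | [2]121222   read 2 → write 1, move right, go to A
A | 1[1]21222   read 1 → write 2, move right, go to C
C | 12[2]1222   read 2 → write 1, move left, go to A
A | 1[2]11222   read 2 → write 1, move right, go to A
A | 11[1]1222   read 1 → write 2, move right, go to C
C | 112[1]222   read 1 → write 2, move left, go to B
B | 11[2]2222   read 2 → write _, move left, go to A
A | 1[1]_2222   read 1 → write 2, move right, go to C
C | 12[_]2222
Cell 1 holds 2 when M halts.

2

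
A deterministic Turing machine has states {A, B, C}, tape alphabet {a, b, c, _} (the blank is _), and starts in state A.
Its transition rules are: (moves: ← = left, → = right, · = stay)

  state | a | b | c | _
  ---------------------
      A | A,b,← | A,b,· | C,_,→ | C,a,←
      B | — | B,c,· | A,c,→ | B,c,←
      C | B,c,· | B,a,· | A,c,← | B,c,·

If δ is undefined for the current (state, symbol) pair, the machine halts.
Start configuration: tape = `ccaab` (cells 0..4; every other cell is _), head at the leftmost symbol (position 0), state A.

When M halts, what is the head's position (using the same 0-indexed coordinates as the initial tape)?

0

state=A head=0 tape=_[c]caab   (A,c)→(C,_,→)
state=C head=1 tape=__[c]aab   (C,c)→(A,c,←)
state=A head=0 tape=_[_]caab   (A,_)→(C,a,←)
state=C head=-1 tape=[_]acaab   (C,_)→(B,c,·)
state=B head=-1 tape=[c]acaab   (B,c)→(A,c,→)
state=A head=0 tape=c[a]caab   (A,a)→(A,b,←)
state=A head=-1 tape=[c]bcaab   (A,c)→(C,_,→)
state=C head=0 tape=_[b]caab   (C,b)→(B,a,·)
state=B head=0 tape=_[a]caab
At halt the head is at cell 0.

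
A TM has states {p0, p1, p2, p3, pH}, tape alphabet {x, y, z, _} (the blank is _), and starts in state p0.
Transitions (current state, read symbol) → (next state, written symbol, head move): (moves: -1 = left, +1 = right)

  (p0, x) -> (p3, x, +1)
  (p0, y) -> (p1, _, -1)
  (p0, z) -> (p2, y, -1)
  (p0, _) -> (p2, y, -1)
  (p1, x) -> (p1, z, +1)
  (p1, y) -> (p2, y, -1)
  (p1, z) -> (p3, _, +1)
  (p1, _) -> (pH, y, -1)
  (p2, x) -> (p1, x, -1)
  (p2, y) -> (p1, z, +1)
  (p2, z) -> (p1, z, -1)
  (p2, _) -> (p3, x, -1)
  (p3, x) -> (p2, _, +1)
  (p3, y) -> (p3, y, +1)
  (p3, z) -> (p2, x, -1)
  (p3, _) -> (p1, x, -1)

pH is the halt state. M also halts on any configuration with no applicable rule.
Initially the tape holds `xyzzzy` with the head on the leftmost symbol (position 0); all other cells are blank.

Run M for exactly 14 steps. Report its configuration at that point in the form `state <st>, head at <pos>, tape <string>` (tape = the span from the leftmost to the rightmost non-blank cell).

state p1, head at 2, tape z__xxy

p0 | [x]yzzzy   read x → write x, move +1, go to p3
p3 | x[y]zzzy   read y → write y, move +1, go to p3
p3 | xy[z]zzy   read z → write x, move -1, go to p2
p2 | x[y]xzzy   read y → write z, move +1, go to p1
p1 | xz[x]zzy   read x → write z, move +1, go to p1
p1 | xzz[z]zy   read z → write _, move +1, go to p3
p3 | xzz_[z]y   read z → write x, move -1, go to p2
p2 | xzz[_]xy   read _ → write x, move -1, go to p3
p3 | xz[z]xxy   read z → write x, move -1, go to p2
p2 | x[z]xxxy   read z → write z, move -1, go to p1
p1 | [x]zxxxy   read x → write z, move +1, go to p1
p1 | z[z]xxxy   read z → write _, move +1, go to p3
p3 | z_[x]xxy   read x → write _, move +1, go to p2
p2 | z__[x]xy   read x → write x, move -1, go to p1
p1 | z_[_]xxy
After 14 steps: state p1, head at 2, tape z__xxy.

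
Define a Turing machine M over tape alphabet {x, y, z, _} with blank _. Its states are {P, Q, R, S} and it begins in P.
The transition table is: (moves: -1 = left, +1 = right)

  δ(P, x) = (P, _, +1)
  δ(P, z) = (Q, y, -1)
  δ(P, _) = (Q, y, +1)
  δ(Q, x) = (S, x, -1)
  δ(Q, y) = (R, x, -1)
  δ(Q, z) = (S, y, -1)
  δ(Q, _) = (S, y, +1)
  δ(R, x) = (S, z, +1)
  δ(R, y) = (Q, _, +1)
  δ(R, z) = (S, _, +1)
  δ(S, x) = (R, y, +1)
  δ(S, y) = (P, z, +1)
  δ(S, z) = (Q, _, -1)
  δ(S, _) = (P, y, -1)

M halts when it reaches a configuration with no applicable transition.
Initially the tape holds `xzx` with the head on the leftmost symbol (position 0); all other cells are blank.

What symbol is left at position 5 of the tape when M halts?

y

P | [x]zx___   read x → write _, move +1, go to P
P | _[z]x___   read z → write y, move -1, go to Q
Q | [_]yx___   read _ → write y, move +1, go to S
S | y[y]x___   read y → write z, move +1, go to P
P | yz[x]___   read x → write _, move +1, go to P
P | yz_[_]__   read _ → write y, move +1, go to Q
Q | yz_y[_]_   read _ → write y, move +1, go to S
S | yz_yy[_]   read _ → write y, move -1, go to P
P | yz_y[y]y
Cell 5 holds y when M halts.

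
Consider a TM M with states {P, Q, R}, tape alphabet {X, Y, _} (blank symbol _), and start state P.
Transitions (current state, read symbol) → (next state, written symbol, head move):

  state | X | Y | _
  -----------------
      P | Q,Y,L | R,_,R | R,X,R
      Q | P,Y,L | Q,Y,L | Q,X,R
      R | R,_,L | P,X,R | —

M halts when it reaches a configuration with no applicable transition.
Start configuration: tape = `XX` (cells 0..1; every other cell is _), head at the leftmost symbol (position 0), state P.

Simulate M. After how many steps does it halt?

8

P | __[X]X   read X → write Y, move L, go to Q
Q | _[_]YX   read _ → write X, move R, go to Q
Q | _X[Y]X   read Y → write Y, move L, go to Q
Q | _[X]YX   read X → write Y, move L, go to P
P | [_]YYX   read _ → write X, move R, go to R
R | X[Y]YX   read Y → write X, move R, go to P
P | XX[Y]X   read Y → write _, move R, go to R
R | XX_[X]   read X → write _, move L, go to R
R | XX[_]_
M halts after 8 transitions.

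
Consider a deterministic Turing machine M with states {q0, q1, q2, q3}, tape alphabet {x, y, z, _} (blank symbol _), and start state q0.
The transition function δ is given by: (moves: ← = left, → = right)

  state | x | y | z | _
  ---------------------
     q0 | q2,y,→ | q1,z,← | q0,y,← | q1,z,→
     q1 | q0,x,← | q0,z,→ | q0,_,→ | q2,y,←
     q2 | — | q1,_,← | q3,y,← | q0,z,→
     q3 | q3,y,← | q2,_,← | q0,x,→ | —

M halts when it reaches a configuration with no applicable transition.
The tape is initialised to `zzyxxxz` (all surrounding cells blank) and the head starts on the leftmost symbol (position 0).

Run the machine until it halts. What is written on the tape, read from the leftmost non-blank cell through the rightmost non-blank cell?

q0 | __[z]zyxxxz   read z → write y, move ←, go to q0
q0 | _[_]yzyxxxz   read _ → write z, move →, go to q1
q1 | _z[y]zyxxxz   read y → write z, move →, go to q0
q0 | _zz[z]yxxxz   read z → write y, move ←, go to q0
q0 | _z[z]yyxxxz   read z → write y, move ←, go to q0
q0 | _[z]yyyxxxz   read z → write y, move ←, go to q0
q0 | [_]yyyyxxxz   read _ → write z, move →, go to q1
q1 | z[y]yyyxxxz   read y → write z, move →, go to q0
q0 | zz[y]yyxxxz   read y → write z, move ←, go to q1
q1 | z[z]zyyxxxz   read z → write _, move →, go to q0
q0 | z_[z]yyxxxz   read z → write y, move ←, go to q0
q0 | z[_]yyyxxxz   read _ → write z, move →, go to q1
q1 | zz[y]yyxxxz   read y → write z, move →, go to q0
q0 | zzz[y]yxxxz   read y → write z, move ←, go to q1
q1 | zz[z]zyxxxz   read z → write _, move →, go to q0
q0 | zz_[z]yxxxz   read z → write y, move ←, go to q0
q0 | zz[_]yyxxxz   read _ → write z, move →, go to q1
q1 | zzz[y]yxxxz   read y → write z, move →, go to q0
q0 | zzzz[y]xxxz   read y → write z, move ←, go to q1
q1 | zzz[z]zxxxz   read z → write _, move →, go to q0
q0 | zzz_[z]xxxz   read z → write y, move ←, go to q0
q0 | zzz[_]yxxxz   read _ → write z, move →, go to q1
q1 | zzzz[y]xxxz   read y → write z, move →, go to q0
q0 | zzzzz[x]xxz   read x → write y, move →, go to q2
q2 | zzzzzy[x]xz
The non-blank tape span at halt is zzzzzyxxz.

zzzzzyxxz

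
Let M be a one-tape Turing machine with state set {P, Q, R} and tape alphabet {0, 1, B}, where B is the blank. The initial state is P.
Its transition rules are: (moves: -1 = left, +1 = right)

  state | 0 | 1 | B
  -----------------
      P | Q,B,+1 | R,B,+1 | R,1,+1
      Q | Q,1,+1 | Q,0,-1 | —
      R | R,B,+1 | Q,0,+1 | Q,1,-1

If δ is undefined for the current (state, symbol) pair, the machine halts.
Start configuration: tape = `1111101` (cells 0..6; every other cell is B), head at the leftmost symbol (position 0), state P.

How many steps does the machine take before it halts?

8

P | [1]111101   read 1 → write B, move +1, go to R
R | B[1]11101   read 1 → write 0, move +1, go to Q
Q | B0[1]1101   read 1 → write 0, move -1, go to Q
Q | B[0]01101   read 0 → write 1, move +1, go to Q
Q | B1[0]1101   read 0 → write 1, move +1, go to Q
Q | B11[1]101   read 1 → write 0, move -1, go to Q
Q | B1[1]0101   read 1 → write 0, move -1, go to Q
Q | B[1]00101   read 1 → write 0, move -1, go to Q
Q | [B]000101
M halts after 8 transitions.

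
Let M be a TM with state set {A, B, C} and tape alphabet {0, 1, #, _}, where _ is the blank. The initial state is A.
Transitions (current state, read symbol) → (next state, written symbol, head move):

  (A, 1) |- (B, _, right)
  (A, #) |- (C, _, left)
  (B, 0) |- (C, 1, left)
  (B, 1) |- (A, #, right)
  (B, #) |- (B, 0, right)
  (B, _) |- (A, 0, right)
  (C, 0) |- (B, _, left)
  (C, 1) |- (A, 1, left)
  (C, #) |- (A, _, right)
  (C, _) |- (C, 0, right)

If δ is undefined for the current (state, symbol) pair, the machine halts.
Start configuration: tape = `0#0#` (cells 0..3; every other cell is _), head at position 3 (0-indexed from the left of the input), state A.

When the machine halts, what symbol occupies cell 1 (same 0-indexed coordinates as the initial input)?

A | 0#0[#]   read # → write _, move left, go to C
C | 0#[0]_   read 0 → write _, move left, go to B
B | 0[#]__   read # → write 0, move right, go to B
B | 00[_]_   read _ → write 0, move right, go to A
A | 000[_]
Cell 1 holds 0 when M halts.

0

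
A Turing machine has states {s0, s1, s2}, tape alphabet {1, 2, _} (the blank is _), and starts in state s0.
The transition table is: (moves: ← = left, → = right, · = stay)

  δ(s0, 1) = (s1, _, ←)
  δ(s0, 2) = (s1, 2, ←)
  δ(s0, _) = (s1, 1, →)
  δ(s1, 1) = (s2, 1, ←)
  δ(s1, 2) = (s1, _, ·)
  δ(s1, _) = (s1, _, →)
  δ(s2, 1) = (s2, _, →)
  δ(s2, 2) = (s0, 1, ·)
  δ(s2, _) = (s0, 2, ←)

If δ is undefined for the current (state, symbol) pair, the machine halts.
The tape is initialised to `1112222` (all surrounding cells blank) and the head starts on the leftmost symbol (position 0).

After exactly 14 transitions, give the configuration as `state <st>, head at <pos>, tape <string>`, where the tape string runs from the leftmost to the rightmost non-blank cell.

state s1, head at 0, tape 112222

s0 | __[1]112222   read 1 → write _, move ←, go to s1
s1 | _[_]_112222   read _ → write _, move →, go to s1
s1 | __[_]112222   read _ → write _, move →, go to s1
s1 | ___[1]12222   read 1 → write 1, move ←, go to s2
s2 | __[_]112222   read _ → write 2, move ←, go to s0
s0 | _[_]2112222   read _ → write 1, move →, go to s1
s1 | _1[2]112222   read 2 → write _, move ·, go to s1
s1 | _1[_]112222   read _ → write _, move →, go to s1
s1 | _1_[1]12222   read 1 → write 1, move ←, go to s2
s2 | _1[_]112222   read _ → write 2, move ←, go to s0
s0 | _[1]2112222   read 1 → write _, move ←, go to s1
s1 | [_]_2112222   read _ → write _, move →, go to s1
s1 | _[_]2112222   read _ → write _, move →, go to s1
s1 | __[2]112222   read 2 → write _, move ·, go to s1
s1 | __[_]112222
After 14 steps: state s1, head at 0, tape 112222.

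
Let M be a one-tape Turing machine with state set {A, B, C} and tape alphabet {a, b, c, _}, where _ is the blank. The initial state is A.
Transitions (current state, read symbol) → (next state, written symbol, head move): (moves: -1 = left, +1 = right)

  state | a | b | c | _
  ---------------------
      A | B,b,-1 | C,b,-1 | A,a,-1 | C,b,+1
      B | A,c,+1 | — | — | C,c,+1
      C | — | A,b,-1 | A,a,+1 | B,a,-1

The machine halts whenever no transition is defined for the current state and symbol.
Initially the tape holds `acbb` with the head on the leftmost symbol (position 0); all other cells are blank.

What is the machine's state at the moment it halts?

A | __[a]cbb   read a → write b, move -1, go to B
B | _[_]bcbb   read _ → write c, move +1, go to C
C | _c[b]cbb   read b → write b, move -1, go to A
A | _[c]bcbb   read c → write a, move -1, go to A
A | [_]abcbb   read _ → write b, move +1, go to C
C | b[a]bcbb
No transition is defined for (C, a); M halts in state C.

C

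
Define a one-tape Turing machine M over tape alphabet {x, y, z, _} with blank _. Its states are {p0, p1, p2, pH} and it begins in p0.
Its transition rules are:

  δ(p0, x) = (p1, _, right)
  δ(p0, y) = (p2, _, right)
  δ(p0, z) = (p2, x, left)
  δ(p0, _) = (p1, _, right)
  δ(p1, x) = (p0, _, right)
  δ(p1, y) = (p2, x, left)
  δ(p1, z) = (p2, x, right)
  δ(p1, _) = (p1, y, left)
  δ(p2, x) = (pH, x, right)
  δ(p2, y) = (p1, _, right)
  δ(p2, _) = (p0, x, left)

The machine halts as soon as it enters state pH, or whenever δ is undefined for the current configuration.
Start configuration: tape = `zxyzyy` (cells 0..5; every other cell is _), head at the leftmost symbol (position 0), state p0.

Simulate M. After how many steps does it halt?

7

p0 | __[z]xyzyy   read z → write x, move left, go to p2
p2 | _[_]xxyzyy   read _ → write x, move left, go to p0
p0 | [_]xxxyzyy   read _ → write _, move right, go to p1
p1 | _[x]xxyzyy   read x → write _, move right, go to p0
p0 | __[x]xyzyy   read x → write _, move right, go to p1
p1 | ___[x]yzyy   read x → write _, move right, go to p0
p0 | ____[y]zyy   read y → write _, move right, go to p2
p2 | _____[z]yy
M halts after 7 transitions.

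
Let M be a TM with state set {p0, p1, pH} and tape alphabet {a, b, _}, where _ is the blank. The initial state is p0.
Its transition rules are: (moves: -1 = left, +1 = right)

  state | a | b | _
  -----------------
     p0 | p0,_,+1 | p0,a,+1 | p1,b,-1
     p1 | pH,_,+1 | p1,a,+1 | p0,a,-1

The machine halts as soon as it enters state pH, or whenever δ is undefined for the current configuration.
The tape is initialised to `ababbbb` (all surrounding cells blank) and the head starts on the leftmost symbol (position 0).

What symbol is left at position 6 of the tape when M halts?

_

p0 | [a]babbbb_   read a → write _, move +1, go to p0
p0 | _[b]abbbb_   read b → write a, move +1, go to p0
p0 | _a[a]bbbb_   read a → write _, move +1, go to p0
p0 | _a_[b]bbb_   read b → write a, move +1, go to p0
p0 | _a_a[b]bb_   read b → write a, move +1, go to p0
p0 | _a_aa[b]b_   read b → write a, move +1, go to p0
p0 | _a_aaa[b]_   read b → write a, move +1, go to p0
p0 | _a_aaaa[_]   read _ → write b, move -1, go to p1
p1 | _a_aaa[a]b   read a → write _, move +1, go to pH
pH | _a_aaa_[b]
Cell 6 holds _ when M halts.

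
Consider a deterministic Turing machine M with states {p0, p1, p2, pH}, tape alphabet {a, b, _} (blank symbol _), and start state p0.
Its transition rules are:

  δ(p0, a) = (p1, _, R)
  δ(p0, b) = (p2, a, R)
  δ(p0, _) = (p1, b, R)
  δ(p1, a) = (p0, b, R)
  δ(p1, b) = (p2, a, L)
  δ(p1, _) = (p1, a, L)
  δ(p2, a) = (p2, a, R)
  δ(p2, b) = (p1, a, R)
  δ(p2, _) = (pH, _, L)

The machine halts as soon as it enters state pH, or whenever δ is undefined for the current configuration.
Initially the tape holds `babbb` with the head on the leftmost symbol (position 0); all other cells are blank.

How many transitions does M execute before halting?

state=p0 head=0 tape=[b]abbb___   (p0,b)→(p2,a,R)
state=p2 head=1 tape=a[a]bbb___   (p2,a)→(p2,a,R)
state=p2 head=2 tape=aa[b]bb___   (p2,b)→(p1,a,R)
state=p1 head=3 tape=aaa[b]b___   (p1,b)→(p2,a,L)
state=p2 head=2 tape=aa[a]ab___   (p2,a)→(p2,a,R)
state=p2 head=3 tape=aaa[a]b___   (p2,a)→(p2,a,R)
state=p2 head=4 tape=aaaa[b]___   (p2,b)→(p1,a,R)
state=p1 head=5 tape=aaaaa[_]__   (p1,_)→(p1,a,L)
state=p1 head=4 tape=aaaa[a]a__   (p1,a)→(p0,b,R)
state=p0 head=5 tape=aaaab[a]__   (p0,a)→(p1,_,R)
state=p1 head=6 tape=aaaab_[_]_   (p1,_)→(p1,a,L)
state=p1 head=5 tape=aaaab[_]a_   (p1,_)→(p1,a,L)
state=p1 head=4 tape=aaaa[b]aa_   (p1,b)→(p2,a,L)
state=p2 head=3 tape=aaa[a]aaa_   (p2,a)→(p2,a,R)
state=p2 head=4 tape=aaaa[a]aa_   (p2,a)→(p2,a,R)
state=p2 head=5 tape=aaaaa[a]a_   (p2,a)→(p2,a,R)
state=p2 head=6 tape=aaaaaa[a]_   (p2,a)→(p2,a,R)
state=p2 head=7 tape=aaaaaaa[_]   (p2,_)→(pH,_,L)
state=pH head=6 tape=aaaaaa[a]_
M halts after 18 transitions.

18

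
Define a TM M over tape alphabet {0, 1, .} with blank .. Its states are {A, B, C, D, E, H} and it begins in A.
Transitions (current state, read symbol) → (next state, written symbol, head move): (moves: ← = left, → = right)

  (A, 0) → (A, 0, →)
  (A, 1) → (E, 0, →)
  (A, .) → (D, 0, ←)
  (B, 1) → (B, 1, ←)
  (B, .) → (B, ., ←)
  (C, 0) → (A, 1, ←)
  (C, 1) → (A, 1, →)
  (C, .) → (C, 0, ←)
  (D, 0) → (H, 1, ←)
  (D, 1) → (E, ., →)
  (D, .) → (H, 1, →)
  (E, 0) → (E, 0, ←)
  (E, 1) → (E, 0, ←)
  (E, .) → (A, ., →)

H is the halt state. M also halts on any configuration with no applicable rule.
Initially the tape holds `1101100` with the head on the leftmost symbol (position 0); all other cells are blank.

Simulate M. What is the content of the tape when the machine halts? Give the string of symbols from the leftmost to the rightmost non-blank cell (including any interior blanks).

00000010

A | .[1]101100.   read 1 → write 0, move →, go to E
E | .0[1]01100.   read 1 → write 0, move ←, go to E
E | .[0]001100.   read 0 → write 0, move ←, go to E
E | [.]0001100.   read . → write ., move →, go to A
A | .[0]001100.   read 0 → write 0, move →, go to A
A | .0[0]01100.   read 0 → write 0, move →, go to A
A | .00[0]1100.   read 0 → write 0, move →, go to A
A | .000[1]100.   read 1 → write 0, move →, go to E
E | .0000[1]00.   read 1 → write 0, move ←, go to E
E | .000[0]000.   read 0 → write 0, move ←, go to E
E | .00[0]0000.   read 0 → write 0, move ←, go to E
E | .0[0]00000.   read 0 → write 0, move ←, go to E
E | .[0]000000.   read 0 → write 0, move ←, go to E
E | [.]0000000.   read . → write ., move →, go to A
A | .[0]000000.   read 0 → write 0, move →, go to A
A | .0[0]00000.   read 0 → write 0, move →, go to A
A | .00[0]0000.   read 0 → write 0, move →, go to A
A | .000[0]000.   read 0 → write 0, move →, go to A
A | .0000[0]00.   read 0 → write 0, move →, go to A
A | .00000[0]0.   read 0 → write 0, move →, go to A
A | .000000[0].   read 0 → write 0, move →, go to A
A | .0000000[.]   read . → write 0, move ←, go to D
D | .000000[0]0   read 0 → write 1, move ←, go to H
H | .00000[0]10
The non-blank tape span at halt is 00000010.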